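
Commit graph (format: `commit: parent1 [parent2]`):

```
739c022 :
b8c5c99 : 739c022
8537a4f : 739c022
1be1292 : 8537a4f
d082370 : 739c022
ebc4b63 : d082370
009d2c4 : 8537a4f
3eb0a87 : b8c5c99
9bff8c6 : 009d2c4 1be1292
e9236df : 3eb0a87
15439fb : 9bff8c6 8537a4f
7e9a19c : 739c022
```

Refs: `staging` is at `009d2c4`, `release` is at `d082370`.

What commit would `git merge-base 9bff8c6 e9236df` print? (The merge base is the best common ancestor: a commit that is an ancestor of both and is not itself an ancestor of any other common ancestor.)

739c022

Ancestors of 9bff8c6: {009d2c4, 1be1292, 739c022, 8537a4f, 9bff8c6}.
Ancestors of e9236df: {3eb0a87, 739c022, b8c5c99, e9236df}.
Common ancestors: {739c022}.
The only common ancestor is 739c022, so it is the merge base.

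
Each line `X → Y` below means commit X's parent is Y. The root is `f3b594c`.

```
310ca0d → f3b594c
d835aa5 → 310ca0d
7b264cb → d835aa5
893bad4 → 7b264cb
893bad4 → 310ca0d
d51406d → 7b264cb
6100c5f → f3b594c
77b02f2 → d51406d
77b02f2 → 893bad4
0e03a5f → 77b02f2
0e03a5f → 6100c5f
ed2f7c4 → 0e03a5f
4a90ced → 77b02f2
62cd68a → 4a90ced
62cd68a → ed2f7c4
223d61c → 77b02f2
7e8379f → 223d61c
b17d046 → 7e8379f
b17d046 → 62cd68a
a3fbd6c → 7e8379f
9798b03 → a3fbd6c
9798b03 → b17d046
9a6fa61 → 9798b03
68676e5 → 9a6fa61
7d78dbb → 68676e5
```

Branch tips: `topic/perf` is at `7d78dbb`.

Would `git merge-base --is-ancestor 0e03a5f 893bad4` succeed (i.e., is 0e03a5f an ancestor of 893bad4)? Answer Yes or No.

No

Ancestors of 893bad4: {310ca0d, 7b264cb, 893bad4, d835aa5, f3b594c}.
0e03a5f is not in that set, so it is not an ancestor of 893bad4.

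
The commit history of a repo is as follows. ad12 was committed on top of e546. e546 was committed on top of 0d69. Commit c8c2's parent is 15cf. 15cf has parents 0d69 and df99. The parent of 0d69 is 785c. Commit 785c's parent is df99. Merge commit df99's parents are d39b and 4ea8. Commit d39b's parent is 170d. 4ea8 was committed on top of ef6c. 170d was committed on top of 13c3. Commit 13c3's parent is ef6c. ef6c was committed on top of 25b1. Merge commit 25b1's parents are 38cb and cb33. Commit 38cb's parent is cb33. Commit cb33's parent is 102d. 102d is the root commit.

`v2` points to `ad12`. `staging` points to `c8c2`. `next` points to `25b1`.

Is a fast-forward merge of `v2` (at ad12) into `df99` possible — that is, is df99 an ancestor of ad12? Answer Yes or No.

Yes

A fast-forward from df99 to ad12 is possible iff df99 is an ancestor of ad12.
Ancestors of ad12: {0d69, 102d, 13c3, 170d, 25b1, 38cb, 4ea8, 785c, ad12, cb33, d39b, df99, e546, ef6c}.
df99 is among them, so fast-forward is possible.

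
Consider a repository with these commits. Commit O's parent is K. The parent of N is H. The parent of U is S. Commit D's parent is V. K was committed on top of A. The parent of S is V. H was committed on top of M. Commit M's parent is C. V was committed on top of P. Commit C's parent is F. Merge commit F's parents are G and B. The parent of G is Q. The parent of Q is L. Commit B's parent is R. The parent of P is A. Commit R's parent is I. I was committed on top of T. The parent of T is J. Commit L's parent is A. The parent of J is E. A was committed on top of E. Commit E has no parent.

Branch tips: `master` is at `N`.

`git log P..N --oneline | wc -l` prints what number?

Reachable from N: {A, B, C, E, F, G, H, I, J, L, M, N, Q, R, T}.
Reachable from P: {A, E, P}.
In N's history but not P's: {B, C, F, G, H, I, J, L, M, N, Q, R, T} — 13 commits.

13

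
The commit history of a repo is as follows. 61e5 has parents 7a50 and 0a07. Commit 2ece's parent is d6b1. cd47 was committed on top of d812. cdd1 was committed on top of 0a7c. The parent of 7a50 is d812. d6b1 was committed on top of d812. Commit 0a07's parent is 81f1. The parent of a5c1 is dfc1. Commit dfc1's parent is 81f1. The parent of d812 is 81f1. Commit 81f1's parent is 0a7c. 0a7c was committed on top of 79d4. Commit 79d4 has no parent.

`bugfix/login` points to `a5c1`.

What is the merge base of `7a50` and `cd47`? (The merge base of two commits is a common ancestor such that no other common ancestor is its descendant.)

Ancestors of 7a50: {0a7c, 79d4, 7a50, 81f1, d812}.
Ancestors of cd47: {0a7c, 79d4, 81f1, cd47, d812}.
Common ancestors: {0a7c, 79d4, 81f1, d812}.
Among these, d812 is not an ancestor of any other common ancestor — it is the merge base.

d812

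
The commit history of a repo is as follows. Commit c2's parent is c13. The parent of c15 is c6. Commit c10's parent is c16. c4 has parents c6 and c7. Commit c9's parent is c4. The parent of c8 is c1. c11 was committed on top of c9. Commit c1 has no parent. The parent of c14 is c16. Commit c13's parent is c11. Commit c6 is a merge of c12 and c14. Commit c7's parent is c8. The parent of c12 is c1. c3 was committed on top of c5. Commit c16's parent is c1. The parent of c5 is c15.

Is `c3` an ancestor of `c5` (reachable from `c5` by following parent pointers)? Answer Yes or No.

No

Ancestors of c5: {c1, c12, c14, c15, c16, c5, c6}.
c3 is not in that set, so it is not an ancestor of c5.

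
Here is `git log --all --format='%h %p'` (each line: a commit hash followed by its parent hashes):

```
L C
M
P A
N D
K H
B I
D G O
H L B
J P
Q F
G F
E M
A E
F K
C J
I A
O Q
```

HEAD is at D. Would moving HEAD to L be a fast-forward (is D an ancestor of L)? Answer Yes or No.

No

A fast-forward from D to L is possible iff D is an ancestor of L.
Ancestors of L: {A, C, E, J, L, M, P}.
D is not among them, so fast-forward is not possible.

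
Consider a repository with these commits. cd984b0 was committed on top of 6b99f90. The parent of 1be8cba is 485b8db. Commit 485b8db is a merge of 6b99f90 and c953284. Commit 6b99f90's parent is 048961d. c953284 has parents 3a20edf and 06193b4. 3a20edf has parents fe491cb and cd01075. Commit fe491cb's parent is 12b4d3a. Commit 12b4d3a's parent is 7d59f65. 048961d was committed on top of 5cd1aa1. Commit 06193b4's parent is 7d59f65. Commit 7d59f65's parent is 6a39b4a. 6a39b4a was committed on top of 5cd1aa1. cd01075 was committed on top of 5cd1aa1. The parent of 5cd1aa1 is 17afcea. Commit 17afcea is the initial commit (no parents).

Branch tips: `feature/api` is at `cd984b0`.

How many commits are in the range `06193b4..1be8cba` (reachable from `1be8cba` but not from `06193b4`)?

9

Reachable from 1be8cba: {048961d, 06193b4, 12b4d3a, 17afcea, 1be8cba, 3a20edf, 485b8db, 5cd1aa1, 6a39b4a, 6b99f90, 7d59f65, c953284, cd01075, fe491cb}.
Reachable from 06193b4: {06193b4, 17afcea, 5cd1aa1, 6a39b4a, 7d59f65}.
In 1be8cba's history but not 06193b4's: {048961d, 12b4d3a, 1be8cba, 3a20edf, 485b8db, 6b99f90, c953284, cd01075, fe491cb} — 9 commits.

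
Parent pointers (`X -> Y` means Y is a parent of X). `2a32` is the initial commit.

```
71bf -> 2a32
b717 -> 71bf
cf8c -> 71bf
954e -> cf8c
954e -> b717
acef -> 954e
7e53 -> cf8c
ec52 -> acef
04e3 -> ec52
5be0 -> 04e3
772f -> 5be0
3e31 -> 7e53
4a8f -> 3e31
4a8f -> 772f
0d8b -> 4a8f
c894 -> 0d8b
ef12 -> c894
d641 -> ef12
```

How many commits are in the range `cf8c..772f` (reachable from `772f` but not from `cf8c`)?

Reachable from 772f: {04e3, 2a32, 5be0, 71bf, 772f, 954e, acef, b717, cf8c, ec52}.
Reachable from cf8c: {2a32, 71bf, cf8c}.
In 772f's history but not cf8c's: {04e3, 5be0, 772f, 954e, acef, b717, ec52} — 7 commits.

7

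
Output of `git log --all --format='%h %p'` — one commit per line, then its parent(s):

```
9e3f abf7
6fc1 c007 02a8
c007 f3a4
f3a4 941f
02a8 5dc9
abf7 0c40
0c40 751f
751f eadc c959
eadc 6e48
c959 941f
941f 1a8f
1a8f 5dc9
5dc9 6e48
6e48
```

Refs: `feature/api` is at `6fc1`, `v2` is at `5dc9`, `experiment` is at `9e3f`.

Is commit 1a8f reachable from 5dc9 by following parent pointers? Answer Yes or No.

No

Ancestors of 5dc9: {5dc9, 6e48}.
1a8f is not in that set, so it is not an ancestor of 5dc9.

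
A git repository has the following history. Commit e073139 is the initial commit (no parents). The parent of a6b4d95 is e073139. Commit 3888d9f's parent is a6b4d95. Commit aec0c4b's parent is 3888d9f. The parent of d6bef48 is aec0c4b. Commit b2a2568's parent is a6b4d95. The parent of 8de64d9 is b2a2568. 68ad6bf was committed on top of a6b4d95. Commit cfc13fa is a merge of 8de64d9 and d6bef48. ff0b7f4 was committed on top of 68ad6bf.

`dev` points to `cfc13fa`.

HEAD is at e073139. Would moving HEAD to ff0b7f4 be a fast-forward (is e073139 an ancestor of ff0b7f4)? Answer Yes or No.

A fast-forward from e073139 to ff0b7f4 is possible iff e073139 is an ancestor of ff0b7f4.
Ancestors of ff0b7f4: {68ad6bf, a6b4d95, e073139, ff0b7f4}.
e073139 is among them, so fast-forward is possible.

Yes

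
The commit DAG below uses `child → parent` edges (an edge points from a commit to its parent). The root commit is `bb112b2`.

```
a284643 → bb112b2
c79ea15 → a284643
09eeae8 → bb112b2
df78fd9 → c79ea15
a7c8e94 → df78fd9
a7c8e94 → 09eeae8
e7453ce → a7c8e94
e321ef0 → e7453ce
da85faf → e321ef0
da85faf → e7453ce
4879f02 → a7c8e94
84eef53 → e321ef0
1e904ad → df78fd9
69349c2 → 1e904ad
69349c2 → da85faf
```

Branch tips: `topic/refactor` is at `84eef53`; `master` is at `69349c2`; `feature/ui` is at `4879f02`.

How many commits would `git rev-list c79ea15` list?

3

Walking parent pointers from c79ea15: reachable set = {a284643, bb112b2, c79ea15}.
That is 3 commits.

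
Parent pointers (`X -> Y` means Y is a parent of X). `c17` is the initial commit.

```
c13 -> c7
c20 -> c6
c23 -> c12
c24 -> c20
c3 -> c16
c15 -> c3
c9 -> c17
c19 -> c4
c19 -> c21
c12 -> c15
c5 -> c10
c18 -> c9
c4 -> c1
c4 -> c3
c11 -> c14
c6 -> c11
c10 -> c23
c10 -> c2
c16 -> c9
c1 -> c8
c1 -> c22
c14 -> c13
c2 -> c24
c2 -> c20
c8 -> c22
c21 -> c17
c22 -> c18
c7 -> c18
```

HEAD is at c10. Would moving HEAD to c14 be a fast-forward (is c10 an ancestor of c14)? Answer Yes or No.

No

A fast-forward from c10 to c14 is possible iff c10 is an ancestor of c14.
Ancestors of c14: {c13, c14, c17, c18, c7, c9}.
c10 is not among them, so fast-forward is not possible.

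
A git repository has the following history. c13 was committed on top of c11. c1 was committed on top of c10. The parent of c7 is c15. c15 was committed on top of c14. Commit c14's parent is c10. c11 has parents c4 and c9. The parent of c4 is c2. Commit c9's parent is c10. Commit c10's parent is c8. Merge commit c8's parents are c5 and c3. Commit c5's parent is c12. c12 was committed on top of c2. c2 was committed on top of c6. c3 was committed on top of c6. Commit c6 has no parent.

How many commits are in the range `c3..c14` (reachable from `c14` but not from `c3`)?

Reachable from c14: {c10, c12, c14, c2, c3, c5, c6, c8}.
Reachable from c3: {c3, c6}.
In c14's history but not c3's: {c10, c12, c14, c2, c5, c8} — 6 commits.

6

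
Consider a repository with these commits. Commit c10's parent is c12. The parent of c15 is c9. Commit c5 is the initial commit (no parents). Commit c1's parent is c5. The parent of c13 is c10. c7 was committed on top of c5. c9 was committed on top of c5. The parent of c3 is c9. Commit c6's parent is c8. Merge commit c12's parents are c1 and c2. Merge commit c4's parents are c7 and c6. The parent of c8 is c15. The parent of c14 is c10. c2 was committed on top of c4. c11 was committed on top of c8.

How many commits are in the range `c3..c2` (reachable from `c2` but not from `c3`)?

6

Reachable from c2: {c15, c2, c4, c5, c6, c7, c8, c9}.
Reachable from c3: {c3, c5, c9}.
In c2's history but not c3's: {c15, c2, c4, c6, c7, c8} — 6 commits.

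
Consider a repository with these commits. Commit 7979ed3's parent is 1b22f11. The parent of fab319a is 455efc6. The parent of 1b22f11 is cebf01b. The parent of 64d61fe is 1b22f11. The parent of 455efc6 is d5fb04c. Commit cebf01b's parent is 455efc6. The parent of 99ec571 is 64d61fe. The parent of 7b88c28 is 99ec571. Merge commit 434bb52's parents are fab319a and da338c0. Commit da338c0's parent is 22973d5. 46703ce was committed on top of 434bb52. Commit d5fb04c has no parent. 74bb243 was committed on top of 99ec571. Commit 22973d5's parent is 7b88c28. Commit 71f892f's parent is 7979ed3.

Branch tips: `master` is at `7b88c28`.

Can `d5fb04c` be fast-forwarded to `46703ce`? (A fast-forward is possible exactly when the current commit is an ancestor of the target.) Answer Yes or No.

A fast-forward from d5fb04c to 46703ce is possible iff d5fb04c is an ancestor of 46703ce.
Ancestors of 46703ce: {1b22f11, 22973d5, 434bb52, 455efc6, 46703ce, 64d61fe, 7b88c28, 99ec571, cebf01b, d5fb04c, da338c0, fab319a}.
d5fb04c is among them, so fast-forward is possible.

Yes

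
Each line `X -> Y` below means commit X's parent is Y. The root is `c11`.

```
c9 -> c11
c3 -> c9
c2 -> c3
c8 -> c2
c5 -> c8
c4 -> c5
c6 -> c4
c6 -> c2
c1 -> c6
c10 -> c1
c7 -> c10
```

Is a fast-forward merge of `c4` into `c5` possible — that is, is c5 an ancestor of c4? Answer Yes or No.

A fast-forward from c5 to c4 is possible iff c5 is an ancestor of c4.
Ancestors of c4: {c11, c2, c3, c4, c5, c8, c9}.
c5 is among them, so fast-forward is possible.

Yes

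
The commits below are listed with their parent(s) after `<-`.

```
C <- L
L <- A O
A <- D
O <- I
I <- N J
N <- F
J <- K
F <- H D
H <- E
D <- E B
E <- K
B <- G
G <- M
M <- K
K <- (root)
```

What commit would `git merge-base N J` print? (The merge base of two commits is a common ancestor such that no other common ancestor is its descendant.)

K

Ancestors of N: {B, D, E, F, G, H, K, M, N}.
Ancestors of J: {J, K}.
Common ancestors: {K}.
The only common ancestor is K, so it is the merge base.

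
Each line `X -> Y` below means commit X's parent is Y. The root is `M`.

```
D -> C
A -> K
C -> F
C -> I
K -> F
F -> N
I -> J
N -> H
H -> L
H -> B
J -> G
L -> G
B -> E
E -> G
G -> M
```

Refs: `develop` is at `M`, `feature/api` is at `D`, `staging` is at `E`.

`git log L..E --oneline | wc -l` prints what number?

Reachable from E: {E, G, M}.
Reachable from L: {G, L, M}.
In E's history but not L's: {E} — 1 commit.

1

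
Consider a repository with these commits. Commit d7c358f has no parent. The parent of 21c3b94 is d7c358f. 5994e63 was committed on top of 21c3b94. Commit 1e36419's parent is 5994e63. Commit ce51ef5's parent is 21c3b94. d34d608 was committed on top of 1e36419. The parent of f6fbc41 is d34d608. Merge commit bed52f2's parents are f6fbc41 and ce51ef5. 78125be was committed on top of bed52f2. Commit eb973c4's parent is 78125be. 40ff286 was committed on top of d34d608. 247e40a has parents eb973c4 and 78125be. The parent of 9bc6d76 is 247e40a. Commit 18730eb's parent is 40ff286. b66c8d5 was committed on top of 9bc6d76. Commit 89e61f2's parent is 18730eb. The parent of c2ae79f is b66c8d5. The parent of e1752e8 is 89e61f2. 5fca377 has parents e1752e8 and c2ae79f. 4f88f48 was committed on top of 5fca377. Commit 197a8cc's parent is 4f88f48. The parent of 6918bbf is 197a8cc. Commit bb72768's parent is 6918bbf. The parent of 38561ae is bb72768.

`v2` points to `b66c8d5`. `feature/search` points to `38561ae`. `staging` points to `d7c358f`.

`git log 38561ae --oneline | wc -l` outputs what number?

Walking parent pointers from 38561ae: reachable set = {18730eb, 197a8cc, 1e36419, 21c3b94, 247e40a, 38561ae, 40ff286, 4f88f48, 5994e63, 5fca377, 6918bbf, 78125be, 89e61f2, 9bc6d76, b66c8d5, bb72768, bed52f2, c2ae79f, ce51ef5, d34d608, d7c358f, e1752e8, eb973c4, f6fbc41}.
That is 24 commits.

24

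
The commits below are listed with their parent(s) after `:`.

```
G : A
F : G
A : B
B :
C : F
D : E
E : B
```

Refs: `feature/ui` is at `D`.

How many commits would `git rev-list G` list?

3

Walking parent pointers from G: reachable set = {A, B, G}.
That is 3 commits.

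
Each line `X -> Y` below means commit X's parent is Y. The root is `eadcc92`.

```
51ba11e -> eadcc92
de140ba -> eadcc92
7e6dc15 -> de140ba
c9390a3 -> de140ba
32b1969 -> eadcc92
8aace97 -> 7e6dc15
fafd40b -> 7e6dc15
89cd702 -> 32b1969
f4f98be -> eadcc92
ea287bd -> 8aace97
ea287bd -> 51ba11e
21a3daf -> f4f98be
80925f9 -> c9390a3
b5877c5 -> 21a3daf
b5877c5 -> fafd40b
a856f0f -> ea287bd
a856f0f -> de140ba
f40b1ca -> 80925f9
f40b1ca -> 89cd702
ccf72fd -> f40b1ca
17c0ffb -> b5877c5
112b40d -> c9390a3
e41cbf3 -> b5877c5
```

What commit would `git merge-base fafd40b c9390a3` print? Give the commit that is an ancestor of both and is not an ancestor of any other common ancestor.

de140ba

Ancestors of fafd40b: {7e6dc15, de140ba, eadcc92, fafd40b}.
Ancestors of c9390a3: {c9390a3, de140ba, eadcc92}.
Common ancestors: {de140ba, eadcc92}.
Among these, de140ba is not an ancestor of any other common ancestor — it is the merge base.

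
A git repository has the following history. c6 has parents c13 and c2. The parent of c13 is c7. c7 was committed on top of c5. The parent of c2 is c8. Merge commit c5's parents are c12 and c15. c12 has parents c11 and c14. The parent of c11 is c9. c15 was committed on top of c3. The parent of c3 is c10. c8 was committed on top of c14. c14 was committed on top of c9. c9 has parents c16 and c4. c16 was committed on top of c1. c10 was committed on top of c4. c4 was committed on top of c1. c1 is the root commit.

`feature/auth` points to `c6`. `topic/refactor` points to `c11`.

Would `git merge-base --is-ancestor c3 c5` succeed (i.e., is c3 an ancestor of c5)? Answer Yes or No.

Yes

Ancestors of c5 (commits reachable by following parents): {c1, c10, c11, c12, c14, c15, c16, c3, c4, c5, c9}.
c3 is in that set, so it is an ancestor of c5.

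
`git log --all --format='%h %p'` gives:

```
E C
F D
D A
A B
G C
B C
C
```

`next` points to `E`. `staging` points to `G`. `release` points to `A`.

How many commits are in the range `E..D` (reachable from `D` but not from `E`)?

Reachable from D: {A, B, C, D}.
Reachable from E: {C, E}.
In D's history but not E's: {A, B, D} — 3 commits.

3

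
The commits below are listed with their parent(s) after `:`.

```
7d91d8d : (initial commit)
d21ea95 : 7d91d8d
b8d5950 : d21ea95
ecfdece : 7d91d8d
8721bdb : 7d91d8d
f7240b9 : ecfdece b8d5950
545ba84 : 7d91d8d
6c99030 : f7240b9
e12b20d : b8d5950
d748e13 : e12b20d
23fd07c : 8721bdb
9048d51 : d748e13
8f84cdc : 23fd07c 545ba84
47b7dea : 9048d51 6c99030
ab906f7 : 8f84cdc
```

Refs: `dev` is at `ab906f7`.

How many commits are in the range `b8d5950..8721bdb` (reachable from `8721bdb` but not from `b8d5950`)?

1

Reachable from 8721bdb: {7d91d8d, 8721bdb}.
Reachable from b8d5950: {7d91d8d, b8d5950, d21ea95}.
In 8721bdb's history but not b8d5950's: {8721bdb} — 1 commit.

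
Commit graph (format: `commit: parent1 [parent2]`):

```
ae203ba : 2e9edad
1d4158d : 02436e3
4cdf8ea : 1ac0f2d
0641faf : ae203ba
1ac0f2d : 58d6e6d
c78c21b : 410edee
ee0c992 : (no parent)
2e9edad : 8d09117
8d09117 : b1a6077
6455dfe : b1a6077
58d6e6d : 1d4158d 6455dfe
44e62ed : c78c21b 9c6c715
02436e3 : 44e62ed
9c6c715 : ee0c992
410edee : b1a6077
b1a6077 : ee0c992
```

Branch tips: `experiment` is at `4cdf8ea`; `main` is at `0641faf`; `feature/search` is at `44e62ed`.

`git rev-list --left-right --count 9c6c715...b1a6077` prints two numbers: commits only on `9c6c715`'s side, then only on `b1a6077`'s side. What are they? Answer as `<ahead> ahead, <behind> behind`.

1 ahead, 1 behind

Reachable from 9c6c715: {9c6c715, ee0c992}.
Reachable from b1a6077: {b1a6077, ee0c992}.
Only in 9c6c715's history (ahead): {9c6c715} — 1.
Only in b1a6077's history (behind): {b1a6077} — 1.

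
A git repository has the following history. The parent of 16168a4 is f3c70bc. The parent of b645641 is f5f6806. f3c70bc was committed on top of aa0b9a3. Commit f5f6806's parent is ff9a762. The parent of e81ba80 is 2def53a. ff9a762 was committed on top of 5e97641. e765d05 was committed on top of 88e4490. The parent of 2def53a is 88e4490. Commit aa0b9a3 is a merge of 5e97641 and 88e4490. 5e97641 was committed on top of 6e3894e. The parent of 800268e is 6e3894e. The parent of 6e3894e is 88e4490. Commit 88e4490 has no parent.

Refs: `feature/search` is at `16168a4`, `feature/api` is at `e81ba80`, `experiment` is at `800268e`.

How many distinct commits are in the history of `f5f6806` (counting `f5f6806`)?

5

Walking parent pointers from f5f6806: reachable set = {5e97641, 6e3894e, 88e4490, f5f6806, ff9a762}.
That is 5 commits.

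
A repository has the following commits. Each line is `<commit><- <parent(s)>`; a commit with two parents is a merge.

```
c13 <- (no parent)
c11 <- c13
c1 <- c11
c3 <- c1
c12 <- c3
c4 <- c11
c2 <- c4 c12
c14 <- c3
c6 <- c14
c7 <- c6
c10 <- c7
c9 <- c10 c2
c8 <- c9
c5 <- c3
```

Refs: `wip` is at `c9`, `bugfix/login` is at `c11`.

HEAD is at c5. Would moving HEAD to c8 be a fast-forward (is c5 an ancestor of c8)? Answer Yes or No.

No

A fast-forward from c5 to c8 is possible iff c5 is an ancestor of c8.
Ancestors of c8: {c1, c10, c11, c12, c13, c14, c2, c3, c4, c6, c7, c8, c9}.
c5 is not among them, so fast-forward is not possible.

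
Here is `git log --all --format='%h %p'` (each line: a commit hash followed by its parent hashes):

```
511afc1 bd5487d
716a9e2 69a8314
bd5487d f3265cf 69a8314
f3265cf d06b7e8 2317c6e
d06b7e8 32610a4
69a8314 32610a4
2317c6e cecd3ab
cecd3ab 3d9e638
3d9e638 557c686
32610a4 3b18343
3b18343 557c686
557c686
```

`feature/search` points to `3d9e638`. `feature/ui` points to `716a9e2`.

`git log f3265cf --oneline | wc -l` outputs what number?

8

Walking parent pointers from f3265cf: reachable set = {2317c6e, 32610a4, 3b18343, 3d9e638, 557c686, cecd3ab, d06b7e8, f3265cf}.
That is 8 commits.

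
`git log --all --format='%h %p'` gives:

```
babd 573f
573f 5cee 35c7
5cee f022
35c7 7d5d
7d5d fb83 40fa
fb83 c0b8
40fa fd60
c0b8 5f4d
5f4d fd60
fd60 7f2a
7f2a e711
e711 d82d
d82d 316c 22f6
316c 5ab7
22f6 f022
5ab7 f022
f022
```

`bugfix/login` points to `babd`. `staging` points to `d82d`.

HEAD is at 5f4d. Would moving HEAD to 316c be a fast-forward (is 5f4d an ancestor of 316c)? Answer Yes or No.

A fast-forward from 5f4d to 316c is possible iff 5f4d is an ancestor of 316c.
Ancestors of 316c: {316c, 5ab7, f022}.
5f4d is not among them, so fast-forward is not possible.

No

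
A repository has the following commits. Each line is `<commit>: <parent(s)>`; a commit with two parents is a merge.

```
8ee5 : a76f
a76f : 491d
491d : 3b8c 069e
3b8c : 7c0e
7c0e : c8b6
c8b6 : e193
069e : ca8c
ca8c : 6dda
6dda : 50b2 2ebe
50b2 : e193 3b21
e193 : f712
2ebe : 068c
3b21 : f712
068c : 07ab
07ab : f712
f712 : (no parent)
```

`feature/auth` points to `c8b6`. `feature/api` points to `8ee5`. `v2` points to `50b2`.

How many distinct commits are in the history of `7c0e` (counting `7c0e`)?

4

Walking parent pointers from 7c0e: reachable set = {7c0e, c8b6, e193, f712}.
That is 4 commits.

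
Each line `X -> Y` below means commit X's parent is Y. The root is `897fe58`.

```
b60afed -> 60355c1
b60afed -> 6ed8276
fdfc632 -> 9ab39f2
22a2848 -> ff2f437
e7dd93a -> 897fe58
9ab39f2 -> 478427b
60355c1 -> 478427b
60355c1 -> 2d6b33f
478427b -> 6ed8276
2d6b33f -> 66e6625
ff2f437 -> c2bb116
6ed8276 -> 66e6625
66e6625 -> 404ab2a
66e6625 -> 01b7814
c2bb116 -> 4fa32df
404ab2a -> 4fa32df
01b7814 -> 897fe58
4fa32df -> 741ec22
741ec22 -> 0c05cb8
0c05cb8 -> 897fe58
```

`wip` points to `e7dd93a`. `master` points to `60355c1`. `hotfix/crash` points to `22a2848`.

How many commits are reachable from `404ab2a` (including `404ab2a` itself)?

5

Walking parent pointers from 404ab2a: reachable set = {0c05cb8, 404ab2a, 4fa32df, 741ec22, 897fe58}.
That is 5 commits.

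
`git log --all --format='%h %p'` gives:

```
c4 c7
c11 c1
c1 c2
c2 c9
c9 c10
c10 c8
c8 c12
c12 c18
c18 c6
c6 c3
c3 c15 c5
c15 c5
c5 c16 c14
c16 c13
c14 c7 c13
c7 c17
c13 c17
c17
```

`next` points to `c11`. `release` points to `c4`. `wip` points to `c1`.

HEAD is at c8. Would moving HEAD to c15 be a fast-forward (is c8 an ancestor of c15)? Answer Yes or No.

No

A fast-forward from c8 to c15 is possible iff c8 is an ancestor of c15.
Ancestors of c15: {c13, c14, c15, c16, c17, c5, c7}.
c8 is not among them, so fast-forward is not possible.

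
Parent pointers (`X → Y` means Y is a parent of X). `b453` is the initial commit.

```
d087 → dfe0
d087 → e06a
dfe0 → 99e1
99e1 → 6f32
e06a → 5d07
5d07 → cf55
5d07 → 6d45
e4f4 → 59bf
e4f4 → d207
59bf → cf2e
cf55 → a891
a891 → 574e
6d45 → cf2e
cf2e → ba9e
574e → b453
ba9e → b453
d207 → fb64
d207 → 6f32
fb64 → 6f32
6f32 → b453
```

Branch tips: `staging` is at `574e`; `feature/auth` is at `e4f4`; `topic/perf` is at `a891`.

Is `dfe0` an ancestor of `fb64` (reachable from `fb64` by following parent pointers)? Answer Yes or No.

No

Ancestors of fb64: {6f32, b453, fb64}.
dfe0 is not in that set, so it is not an ancestor of fb64.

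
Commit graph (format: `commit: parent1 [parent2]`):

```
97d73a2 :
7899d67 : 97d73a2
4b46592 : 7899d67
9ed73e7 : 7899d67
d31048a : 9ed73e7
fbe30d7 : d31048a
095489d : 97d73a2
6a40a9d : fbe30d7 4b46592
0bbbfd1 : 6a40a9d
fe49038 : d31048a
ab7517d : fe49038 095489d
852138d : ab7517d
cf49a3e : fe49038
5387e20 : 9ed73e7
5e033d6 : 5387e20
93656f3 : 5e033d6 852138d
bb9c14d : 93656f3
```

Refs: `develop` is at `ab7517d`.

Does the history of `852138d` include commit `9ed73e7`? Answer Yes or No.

Ancestors of 852138d (commits reachable by following parents): {095489d, 7899d67, 852138d, 97d73a2, 9ed73e7, ab7517d, d31048a, fe49038}.
9ed73e7 is in that set, so it is an ancestor of 852138d.

Yes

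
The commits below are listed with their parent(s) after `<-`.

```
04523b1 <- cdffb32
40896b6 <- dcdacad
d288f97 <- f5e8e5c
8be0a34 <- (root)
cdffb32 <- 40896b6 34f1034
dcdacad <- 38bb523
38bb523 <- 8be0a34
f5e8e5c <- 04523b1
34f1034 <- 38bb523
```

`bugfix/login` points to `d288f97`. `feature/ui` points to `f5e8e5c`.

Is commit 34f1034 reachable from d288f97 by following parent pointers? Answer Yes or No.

Yes

Ancestors of d288f97 (commits reachable by following parents): {04523b1, 34f1034, 38bb523, 40896b6, 8be0a34, cdffb32, d288f97, dcdacad, f5e8e5c}.
34f1034 is in that set, so it is an ancestor of d288f97.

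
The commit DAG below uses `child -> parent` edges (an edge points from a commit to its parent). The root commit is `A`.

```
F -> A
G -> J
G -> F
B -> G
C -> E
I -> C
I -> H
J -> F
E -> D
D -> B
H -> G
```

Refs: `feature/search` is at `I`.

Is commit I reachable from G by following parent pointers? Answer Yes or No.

No

Ancestors of G: {A, F, G, J}.
I is not in that set, so it is not an ancestor of G.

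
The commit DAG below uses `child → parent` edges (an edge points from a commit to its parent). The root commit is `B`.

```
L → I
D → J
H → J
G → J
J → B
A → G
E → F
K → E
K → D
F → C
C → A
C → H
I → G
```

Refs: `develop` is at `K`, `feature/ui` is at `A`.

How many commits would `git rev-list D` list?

3

Walking parent pointers from D: reachable set = {B, D, J}.
That is 3 commits.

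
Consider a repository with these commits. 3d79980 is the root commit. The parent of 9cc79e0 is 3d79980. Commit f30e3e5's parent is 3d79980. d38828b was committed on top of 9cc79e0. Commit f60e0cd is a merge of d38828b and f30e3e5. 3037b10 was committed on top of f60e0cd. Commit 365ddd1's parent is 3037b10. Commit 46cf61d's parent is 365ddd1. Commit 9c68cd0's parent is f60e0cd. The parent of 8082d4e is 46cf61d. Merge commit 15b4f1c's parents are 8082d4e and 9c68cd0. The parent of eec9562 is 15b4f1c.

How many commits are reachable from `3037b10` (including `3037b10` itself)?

6

Walking parent pointers from 3037b10: reachable set = {3037b10, 3d79980, 9cc79e0, d38828b, f30e3e5, f60e0cd}.
That is 6 commits.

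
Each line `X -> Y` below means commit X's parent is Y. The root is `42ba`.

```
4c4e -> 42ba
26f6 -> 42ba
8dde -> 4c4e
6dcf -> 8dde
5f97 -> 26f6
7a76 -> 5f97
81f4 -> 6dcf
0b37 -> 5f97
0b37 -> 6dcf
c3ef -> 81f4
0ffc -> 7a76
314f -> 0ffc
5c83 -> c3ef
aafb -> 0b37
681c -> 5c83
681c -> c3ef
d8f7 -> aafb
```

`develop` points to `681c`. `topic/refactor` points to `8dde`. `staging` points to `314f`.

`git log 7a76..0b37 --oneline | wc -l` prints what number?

4

Reachable from 0b37: {0b37, 26f6, 42ba, 4c4e, 5f97, 6dcf, 8dde}.
Reachable from 7a76: {26f6, 42ba, 5f97, 7a76}.
In 0b37's history but not 7a76's: {0b37, 4c4e, 6dcf, 8dde} — 4 commits.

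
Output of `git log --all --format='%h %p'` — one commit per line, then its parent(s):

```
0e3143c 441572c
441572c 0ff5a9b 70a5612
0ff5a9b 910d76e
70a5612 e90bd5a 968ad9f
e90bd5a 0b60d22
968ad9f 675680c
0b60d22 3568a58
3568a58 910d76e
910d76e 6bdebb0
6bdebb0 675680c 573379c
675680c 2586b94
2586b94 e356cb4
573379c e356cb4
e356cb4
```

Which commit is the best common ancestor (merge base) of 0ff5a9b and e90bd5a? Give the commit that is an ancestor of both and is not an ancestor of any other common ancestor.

910d76e

Ancestors of 0ff5a9b: {0ff5a9b, 2586b94, 573379c, 675680c, 6bdebb0, 910d76e, e356cb4}.
Ancestors of e90bd5a: {0b60d22, 2586b94, 3568a58, 573379c, 675680c, 6bdebb0, 910d76e, e356cb4, e90bd5a}.
Common ancestors: {2586b94, 573379c, 675680c, 6bdebb0, 910d76e, e356cb4}.
Among these, 910d76e is not an ancestor of any other common ancestor — it is the merge base.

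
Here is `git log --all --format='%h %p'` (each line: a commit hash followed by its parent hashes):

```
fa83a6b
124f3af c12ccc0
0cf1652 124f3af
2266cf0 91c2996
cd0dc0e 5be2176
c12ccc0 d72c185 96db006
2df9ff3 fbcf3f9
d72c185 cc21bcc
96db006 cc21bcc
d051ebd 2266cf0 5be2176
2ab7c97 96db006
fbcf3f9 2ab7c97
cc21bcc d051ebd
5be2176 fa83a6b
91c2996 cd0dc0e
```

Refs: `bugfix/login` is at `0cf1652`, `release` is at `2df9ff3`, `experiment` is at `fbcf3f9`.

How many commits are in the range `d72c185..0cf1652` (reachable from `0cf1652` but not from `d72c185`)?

Reachable from 0cf1652: {0cf1652, 124f3af, 2266cf0, 5be2176, 91c2996, 96db006, c12ccc0, cc21bcc, cd0dc0e, d051ebd, d72c185, fa83a6b}.
Reachable from d72c185: {2266cf0, 5be2176, 91c2996, cc21bcc, cd0dc0e, d051ebd, d72c185, fa83a6b}.
In 0cf1652's history but not d72c185's: {0cf1652, 124f3af, 96db006, c12ccc0} — 4 commits.

4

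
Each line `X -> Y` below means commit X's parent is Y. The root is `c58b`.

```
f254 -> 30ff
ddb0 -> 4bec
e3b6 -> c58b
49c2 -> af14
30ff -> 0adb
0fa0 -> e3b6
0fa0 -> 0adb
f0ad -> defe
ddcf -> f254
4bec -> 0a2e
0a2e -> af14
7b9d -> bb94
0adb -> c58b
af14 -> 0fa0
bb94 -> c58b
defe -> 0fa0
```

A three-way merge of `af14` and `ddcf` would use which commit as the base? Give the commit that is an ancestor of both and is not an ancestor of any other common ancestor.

Ancestors of af14: {0adb, 0fa0, af14, c58b, e3b6}.
Ancestors of ddcf: {0adb, 30ff, c58b, ddcf, f254}.
Common ancestors: {0adb, c58b}.
Among these, 0adb is not an ancestor of any other common ancestor — it is the merge base.

0adb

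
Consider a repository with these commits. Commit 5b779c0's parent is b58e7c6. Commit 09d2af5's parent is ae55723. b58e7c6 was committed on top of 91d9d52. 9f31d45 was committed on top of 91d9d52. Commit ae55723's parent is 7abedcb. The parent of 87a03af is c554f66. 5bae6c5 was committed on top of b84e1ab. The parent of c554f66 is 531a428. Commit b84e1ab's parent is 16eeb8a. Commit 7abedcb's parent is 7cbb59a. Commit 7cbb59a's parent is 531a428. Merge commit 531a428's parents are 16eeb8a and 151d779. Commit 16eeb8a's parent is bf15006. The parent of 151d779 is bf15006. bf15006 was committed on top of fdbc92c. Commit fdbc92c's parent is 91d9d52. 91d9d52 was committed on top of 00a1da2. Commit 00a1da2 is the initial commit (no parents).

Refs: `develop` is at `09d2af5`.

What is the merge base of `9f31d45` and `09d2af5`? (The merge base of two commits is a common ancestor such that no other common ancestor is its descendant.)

Ancestors of 9f31d45: {00a1da2, 91d9d52, 9f31d45}.
Ancestors of 09d2af5: {00a1da2, 09d2af5, 151d779, 16eeb8a, 531a428, 7abedcb, 7cbb59a, 91d9d52, ae55723, bf15006, fdbc92c}.
Common ancestors: {00a1da2, 91d9d52}.
Among these, 91d9d52 is not an ancestor of any other common ancestor — it is the merge base.

91d9d52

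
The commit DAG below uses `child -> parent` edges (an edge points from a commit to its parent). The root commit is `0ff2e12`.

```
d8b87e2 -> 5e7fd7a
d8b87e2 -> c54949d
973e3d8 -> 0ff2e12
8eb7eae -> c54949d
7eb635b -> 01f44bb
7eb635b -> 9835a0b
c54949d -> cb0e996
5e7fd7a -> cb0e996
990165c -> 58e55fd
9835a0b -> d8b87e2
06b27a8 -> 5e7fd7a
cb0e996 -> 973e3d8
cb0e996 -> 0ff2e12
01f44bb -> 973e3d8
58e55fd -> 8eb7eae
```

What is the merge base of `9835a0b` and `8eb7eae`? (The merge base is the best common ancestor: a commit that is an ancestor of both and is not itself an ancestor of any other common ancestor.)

Ancestors of 9835a0b: {0ff2e12, 5e7fd7a, 973e3d8, 9835a0b, c54949d, cb0e996, d8b87e2}.
Ancestors of 8eb7eae: {0ff2e12, 8eb7eae, 973e3d8, c54949d, cb0e996}.
Common ancestors: {0ff2e12, 973e3d8, c54949d, cb0e996}.
Among these, c54949d is not an ancestor of any other common ancestor — it is the merge base.

c54949d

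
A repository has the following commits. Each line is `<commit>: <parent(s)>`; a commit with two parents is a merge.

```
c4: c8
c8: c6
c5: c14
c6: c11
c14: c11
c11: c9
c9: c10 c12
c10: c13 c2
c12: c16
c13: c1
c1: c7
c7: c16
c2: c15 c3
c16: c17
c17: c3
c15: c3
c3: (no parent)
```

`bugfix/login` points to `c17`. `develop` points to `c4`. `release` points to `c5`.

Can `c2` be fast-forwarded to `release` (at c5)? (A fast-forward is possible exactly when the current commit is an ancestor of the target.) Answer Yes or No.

A fast-forward from c2 to c5 is possible iff c2 is an ancestor of c5.
Ancestors of c5: {c1, c10, c11, c12, c13, c14, c15, c16, c17, c2, c3, c5, c7, c9}.
c2 is among them, so fast-forward is possible.

Yes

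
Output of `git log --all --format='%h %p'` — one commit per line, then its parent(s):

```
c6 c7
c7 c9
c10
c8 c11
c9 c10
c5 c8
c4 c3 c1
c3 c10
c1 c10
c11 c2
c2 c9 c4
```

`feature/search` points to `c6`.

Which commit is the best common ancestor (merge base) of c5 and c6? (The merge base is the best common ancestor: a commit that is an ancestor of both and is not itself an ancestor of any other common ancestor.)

c9

Ancestors of c5: {c1, c10, c11, c2, c3, c4, c5, c8, c9}.
Ancestors of c6: {c10, c6, c7, c9}.
Common ancestors: {c10, c9}.
Among these, c9 is not an ancestor of any other common ancestor — it is the merge base.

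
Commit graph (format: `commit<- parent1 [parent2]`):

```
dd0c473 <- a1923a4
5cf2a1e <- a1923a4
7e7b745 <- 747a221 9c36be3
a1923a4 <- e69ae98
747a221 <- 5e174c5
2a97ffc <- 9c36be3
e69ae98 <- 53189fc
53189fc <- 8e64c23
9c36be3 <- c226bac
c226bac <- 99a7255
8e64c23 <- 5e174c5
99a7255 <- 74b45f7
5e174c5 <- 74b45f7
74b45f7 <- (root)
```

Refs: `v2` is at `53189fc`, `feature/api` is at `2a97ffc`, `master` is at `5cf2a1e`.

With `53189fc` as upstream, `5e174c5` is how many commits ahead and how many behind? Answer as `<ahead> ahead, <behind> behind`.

Reachable from 5e174c5: {5e174c5, 74b45f7}.
Reachable from 53189fc: {53189fc, 5e174c5, 74b45f7, 8e64c23}.
Only in 5e174c5's history (ahead): {} — 0.
Only in 53189fc's history (behind): {53189fc, 8e64c23} — 2.

0 ahead, 2 behind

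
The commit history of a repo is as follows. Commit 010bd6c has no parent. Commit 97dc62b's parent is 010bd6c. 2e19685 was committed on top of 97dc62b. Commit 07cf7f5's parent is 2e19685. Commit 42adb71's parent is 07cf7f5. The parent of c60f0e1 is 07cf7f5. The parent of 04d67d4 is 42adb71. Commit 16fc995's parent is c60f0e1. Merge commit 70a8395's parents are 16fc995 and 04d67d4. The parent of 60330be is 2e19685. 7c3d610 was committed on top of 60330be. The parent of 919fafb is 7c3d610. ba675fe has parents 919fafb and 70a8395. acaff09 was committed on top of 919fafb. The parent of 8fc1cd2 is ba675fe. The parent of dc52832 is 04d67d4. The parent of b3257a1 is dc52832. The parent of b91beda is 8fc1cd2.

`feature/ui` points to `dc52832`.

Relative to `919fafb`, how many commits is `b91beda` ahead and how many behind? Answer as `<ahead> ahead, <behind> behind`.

Reachable from b91beda: {010bd6c, 04d67d4, 07cf7f5, 16fc995, 2e19685, 42adb71, 60330be, 70a8395, 7c3d610, 8fc1cd2, 919fafb, 97dc62b, b91beda, ba675fe, c60f0e1}.
Reachable from 919fafb: {010bd6c, 2e19685, 60330be, 7c3d610, 919fafb, 97dc62b}.
Only in b91beda's history (ahead): {04d67d4, 07cf7f5, 16fc995, 42adb71, 70a8395, 8fc1cd2, b91beda, ba675fe, c60f0e1} — 9.
Only in 919fafb's history (behind): {} — 0.

9 ahead, 0 behind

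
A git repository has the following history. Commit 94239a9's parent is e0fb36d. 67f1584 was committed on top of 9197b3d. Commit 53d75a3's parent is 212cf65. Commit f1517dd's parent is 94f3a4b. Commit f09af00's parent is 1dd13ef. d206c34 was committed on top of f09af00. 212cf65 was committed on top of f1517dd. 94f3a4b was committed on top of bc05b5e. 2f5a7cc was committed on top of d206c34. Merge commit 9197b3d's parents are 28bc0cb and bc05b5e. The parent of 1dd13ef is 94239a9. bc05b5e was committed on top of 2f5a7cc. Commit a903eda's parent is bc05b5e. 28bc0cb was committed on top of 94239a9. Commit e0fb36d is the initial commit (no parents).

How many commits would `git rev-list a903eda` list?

8

Walking parent pointers from a903eda: reachable set = {1dd13ef, 2f5a7cc, 94239a9, a903eda, bc05b5e, d206c34, e0fb36d, f09af00}.
That is 8 commits.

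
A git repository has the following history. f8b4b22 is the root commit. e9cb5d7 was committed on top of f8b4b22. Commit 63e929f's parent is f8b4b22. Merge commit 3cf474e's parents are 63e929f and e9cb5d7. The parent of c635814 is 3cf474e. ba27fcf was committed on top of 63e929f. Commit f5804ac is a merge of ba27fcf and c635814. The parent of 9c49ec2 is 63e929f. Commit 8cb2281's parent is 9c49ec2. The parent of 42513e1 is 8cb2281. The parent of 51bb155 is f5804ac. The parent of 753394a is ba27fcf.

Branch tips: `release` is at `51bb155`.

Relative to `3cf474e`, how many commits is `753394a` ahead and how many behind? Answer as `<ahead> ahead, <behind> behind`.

Reachable from 753394a: {63e929f, 753394a, ba27fcf, f8b4b22}.
Reachable from 3cf474e: {3cf474e, 63e929f, e9cb5d7, f8b4b22}.
Only in 753394a's history (ahead): {753394a, ba27fcf} — 2.
Only in 3cf474e's history (behind): {3cf474e, e9cb5d7} — 2.

2 ahead, 2 behind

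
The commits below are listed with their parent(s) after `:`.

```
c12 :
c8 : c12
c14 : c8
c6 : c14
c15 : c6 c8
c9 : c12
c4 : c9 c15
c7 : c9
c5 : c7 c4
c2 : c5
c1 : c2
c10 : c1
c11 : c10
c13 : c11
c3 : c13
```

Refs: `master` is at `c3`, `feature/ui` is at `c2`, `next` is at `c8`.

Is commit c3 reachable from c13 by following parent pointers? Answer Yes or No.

Ancestors of c13: {c1, c10, c11, c12, c13, c14, c15, c2, c4, c5, c6, c7, c8, c9}.
c3 is not in that set, so it is not an ancestor of c13.

No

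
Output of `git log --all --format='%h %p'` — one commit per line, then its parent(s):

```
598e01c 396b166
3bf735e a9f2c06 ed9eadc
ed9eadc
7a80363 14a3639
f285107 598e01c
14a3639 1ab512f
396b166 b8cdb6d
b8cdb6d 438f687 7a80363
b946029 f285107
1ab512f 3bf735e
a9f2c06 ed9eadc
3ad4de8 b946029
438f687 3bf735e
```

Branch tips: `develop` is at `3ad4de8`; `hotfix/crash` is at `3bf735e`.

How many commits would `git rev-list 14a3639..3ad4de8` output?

8

Reachable from 3ad4de8: {14a3639, 1ab512f, 396b166, 3ad4de8, 3bf735e, 438f687, 598e01c, 7a80363, a9f2c06, b8cdb6d, b946029, ed9eadc, f285107}.
Reachable from 14a3639: {14a3639, 1ab512f, 3bf735e, a9f2c06, ed9eadc}.
In 3ad4de8's history but not 14a3639's: {396b166, 3ad4de8, 438f687, 598e01c, 7a80363, b8cdb6d, b946029, f285107} — 8 commits.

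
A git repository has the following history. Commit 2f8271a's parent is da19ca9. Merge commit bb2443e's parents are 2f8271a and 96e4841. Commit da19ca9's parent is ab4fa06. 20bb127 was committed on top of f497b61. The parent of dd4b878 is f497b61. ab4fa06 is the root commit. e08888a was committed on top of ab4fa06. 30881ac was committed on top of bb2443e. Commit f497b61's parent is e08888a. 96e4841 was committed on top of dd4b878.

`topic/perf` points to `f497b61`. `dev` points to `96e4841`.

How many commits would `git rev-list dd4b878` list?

Walking parent pointers from dd4b878: reachable set = {ab4fa06, dd4b878, e08888a, f497b61}.
That is 4 commits.

4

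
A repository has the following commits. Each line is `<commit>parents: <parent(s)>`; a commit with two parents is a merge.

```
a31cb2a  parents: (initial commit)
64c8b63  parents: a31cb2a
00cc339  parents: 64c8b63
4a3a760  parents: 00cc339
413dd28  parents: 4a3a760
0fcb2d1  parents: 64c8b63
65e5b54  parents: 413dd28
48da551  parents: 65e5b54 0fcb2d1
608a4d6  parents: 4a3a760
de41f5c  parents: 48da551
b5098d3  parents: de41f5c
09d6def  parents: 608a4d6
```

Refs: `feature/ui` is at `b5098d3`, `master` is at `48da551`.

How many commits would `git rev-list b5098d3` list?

10

Walking parent pointers from b5098d3: reachable set = {00cc339, 0fcb2d1, 413dd28, 48da551, 4a3a760, 64c8b63, 65e5b54, a31cb2a, b5098d3, de41f5c}.
That is 10 commits.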